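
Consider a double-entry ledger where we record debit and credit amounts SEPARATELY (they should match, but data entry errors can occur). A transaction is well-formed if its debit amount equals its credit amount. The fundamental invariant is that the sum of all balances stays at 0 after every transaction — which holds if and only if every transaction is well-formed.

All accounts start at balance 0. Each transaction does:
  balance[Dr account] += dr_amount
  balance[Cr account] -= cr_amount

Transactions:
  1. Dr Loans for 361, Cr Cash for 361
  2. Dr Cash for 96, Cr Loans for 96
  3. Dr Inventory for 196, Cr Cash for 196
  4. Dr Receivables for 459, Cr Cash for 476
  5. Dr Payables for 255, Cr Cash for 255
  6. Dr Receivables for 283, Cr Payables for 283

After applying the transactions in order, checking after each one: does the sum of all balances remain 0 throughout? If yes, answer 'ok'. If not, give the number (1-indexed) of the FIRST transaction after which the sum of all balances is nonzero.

After txn 1: dr=361 cr=361 sum_balances=0
After txn 2: dr=96 cr=96 sum_balances=0
After txn 3: dr=196 cr=196 sum_balances=0
After txn 4: dr=459 cr=476 sum_balances=-17
After txn 5: dr=255 cr=255 sum_balances=-17
After txn 6: dr=283 cr=283 sum_balances=-17

Answer: 4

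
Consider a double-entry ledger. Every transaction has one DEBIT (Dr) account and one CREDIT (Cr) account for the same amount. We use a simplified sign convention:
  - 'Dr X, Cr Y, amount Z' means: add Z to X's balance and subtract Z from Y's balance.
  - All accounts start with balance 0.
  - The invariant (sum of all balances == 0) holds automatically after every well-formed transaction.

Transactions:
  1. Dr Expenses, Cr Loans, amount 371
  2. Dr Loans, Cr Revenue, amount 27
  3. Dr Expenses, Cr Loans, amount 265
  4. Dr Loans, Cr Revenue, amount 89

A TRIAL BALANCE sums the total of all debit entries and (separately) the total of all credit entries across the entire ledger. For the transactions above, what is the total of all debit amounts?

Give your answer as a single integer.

Answer: 752

Derivation:
Txn 1: debit+=371
Txn 2: debit+=27
Txn 3: debit+=265
Txn 4: debit+=89
Total debits = 752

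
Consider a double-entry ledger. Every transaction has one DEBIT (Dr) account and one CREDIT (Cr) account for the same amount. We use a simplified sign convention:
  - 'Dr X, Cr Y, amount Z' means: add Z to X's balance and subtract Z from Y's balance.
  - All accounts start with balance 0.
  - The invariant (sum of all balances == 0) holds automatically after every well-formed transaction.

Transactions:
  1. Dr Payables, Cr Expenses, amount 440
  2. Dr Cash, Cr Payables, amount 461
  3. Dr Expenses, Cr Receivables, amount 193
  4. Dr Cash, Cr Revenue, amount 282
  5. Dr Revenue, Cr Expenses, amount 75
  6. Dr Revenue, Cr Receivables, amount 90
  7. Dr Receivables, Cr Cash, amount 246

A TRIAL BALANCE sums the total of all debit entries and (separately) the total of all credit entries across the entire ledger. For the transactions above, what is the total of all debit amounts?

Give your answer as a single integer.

Txn 1: debit+=440
Txn 2: debit+=461
Txn 3: debit+=193
Txn 4: debit+=282
Txn 5: debit+=75
Txn 6: debit+=90
Txn 7: debit+=246
Total debits = 1787

Answer: 1787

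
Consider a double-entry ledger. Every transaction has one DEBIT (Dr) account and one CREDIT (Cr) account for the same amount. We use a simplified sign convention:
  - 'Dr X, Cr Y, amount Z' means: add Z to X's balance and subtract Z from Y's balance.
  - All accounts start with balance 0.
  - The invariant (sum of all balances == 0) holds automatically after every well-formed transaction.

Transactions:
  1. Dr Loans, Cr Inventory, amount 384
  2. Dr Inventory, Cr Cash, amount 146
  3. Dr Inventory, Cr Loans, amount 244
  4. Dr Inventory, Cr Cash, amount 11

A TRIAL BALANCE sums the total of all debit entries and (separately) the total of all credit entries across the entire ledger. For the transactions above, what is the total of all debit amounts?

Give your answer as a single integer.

Txn 1: debit+=384
Txn 2: debit+=146
Txn 3: debit+=244
Txn 4: debit+=11
Total debits = 785

Answer: 785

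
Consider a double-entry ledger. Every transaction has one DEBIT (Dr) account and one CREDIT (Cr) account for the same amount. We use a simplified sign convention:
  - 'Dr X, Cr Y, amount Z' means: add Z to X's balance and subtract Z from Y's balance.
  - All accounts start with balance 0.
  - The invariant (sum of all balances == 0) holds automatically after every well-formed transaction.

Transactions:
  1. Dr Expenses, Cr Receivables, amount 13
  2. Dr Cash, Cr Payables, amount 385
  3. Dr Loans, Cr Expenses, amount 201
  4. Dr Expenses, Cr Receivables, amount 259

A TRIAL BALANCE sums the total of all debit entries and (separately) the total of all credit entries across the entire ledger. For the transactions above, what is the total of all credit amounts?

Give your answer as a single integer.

Txn 1: credit+=13
Txn 2: credit+=385
Txn 3: credit+=201
Txn 4: credit+=259
Total credits = 858

Answer: 858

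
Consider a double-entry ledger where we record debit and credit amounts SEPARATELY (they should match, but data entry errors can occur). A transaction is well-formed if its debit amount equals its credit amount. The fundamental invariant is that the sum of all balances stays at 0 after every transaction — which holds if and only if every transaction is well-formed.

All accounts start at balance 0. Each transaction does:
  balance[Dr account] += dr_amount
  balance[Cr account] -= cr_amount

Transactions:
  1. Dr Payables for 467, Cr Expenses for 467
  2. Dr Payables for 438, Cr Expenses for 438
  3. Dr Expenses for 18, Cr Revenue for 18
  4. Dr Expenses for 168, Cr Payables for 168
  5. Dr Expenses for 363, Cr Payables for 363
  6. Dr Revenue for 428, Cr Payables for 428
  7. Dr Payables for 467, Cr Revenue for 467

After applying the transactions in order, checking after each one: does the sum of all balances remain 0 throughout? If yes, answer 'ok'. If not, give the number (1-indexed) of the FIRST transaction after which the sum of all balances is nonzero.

After txn 1: dr=467 cr=467 sum_balances=0
After txn 2: dr=438 cr=438 sum_balances=0
After txn 3: dr=18 cr=18 sum_balances=0
After txn 4: dr=168 cr=168 sum_balances=0
After txn 5: dr=363 cr=363 sum_balances=0
After txn 6: dr=428 cr=428 sum_balances=0
After txn 7: dr=467 cr=467 sum_balances=0

Answer: ok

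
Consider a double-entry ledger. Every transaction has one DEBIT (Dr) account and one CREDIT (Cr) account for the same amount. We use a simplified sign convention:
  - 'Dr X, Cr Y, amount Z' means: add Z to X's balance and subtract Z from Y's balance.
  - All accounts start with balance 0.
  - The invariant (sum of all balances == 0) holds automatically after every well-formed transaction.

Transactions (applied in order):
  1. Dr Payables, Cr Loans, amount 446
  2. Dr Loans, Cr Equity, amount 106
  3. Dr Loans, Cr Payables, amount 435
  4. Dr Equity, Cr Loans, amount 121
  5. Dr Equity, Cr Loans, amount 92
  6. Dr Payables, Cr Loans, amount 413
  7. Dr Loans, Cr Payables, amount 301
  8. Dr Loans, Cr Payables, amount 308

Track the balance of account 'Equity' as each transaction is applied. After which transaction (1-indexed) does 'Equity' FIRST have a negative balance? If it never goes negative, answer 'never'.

After txn 1: Equity=0
After txn 2: Equity=-106

Answer: 2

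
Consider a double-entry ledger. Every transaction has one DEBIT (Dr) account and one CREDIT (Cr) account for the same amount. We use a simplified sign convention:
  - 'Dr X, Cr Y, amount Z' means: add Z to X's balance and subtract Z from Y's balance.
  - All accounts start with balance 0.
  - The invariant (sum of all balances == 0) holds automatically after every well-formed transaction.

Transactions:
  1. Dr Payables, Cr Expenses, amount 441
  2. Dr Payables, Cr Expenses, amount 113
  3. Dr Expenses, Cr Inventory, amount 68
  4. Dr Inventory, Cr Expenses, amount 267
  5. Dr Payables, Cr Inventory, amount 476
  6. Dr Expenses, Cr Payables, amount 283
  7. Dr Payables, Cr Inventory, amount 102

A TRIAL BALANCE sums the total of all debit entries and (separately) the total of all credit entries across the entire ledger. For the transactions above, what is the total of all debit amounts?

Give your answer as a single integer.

Answer: 1750

Derivation:
Txn 1: debit+=441
Txn 2: debit+=113
Txn 3: debit+=68
Txn 4: debit+=267
Txn 5: debit+=476
Txn 6: debit+=283
Txn 7: debit+=102
Total debits = 1750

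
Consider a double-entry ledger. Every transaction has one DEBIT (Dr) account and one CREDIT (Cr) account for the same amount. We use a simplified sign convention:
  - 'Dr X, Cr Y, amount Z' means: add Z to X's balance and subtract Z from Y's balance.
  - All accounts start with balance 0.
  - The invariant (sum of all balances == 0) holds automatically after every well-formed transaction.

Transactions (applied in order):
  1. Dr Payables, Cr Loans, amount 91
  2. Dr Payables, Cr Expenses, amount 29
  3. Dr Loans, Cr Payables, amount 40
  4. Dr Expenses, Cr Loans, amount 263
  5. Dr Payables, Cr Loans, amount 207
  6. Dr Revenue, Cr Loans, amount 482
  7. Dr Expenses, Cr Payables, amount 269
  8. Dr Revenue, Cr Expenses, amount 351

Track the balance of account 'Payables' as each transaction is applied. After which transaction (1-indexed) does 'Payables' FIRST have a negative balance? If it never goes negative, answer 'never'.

After txn 1: Payables=91
After txn 2: Payables=120
After txn 3: Payables=80
After txn 4: Payables=80
After txn 5: Payables=287
After txn 6: Payables=287
After txn 7: Payables=18
After txn 8: Payables=18

Answer: never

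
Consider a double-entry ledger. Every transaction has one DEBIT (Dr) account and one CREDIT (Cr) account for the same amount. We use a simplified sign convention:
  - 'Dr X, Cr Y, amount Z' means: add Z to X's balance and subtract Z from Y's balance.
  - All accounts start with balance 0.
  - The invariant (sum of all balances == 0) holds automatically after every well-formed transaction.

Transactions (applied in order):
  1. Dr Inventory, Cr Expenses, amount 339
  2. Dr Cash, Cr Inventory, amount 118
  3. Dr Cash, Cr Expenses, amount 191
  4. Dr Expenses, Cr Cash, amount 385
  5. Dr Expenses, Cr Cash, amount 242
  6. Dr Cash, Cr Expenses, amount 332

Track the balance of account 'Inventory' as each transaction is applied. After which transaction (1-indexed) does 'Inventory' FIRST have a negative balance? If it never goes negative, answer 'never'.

Answer: never

Derivation:
After txn 1: Inventory=339
After txn 2: Inventory=221
After txn 3: Inventory=221
After txn 4: Inventory=221
After txn 5: Inventory=221
After txn 6: Inventory=221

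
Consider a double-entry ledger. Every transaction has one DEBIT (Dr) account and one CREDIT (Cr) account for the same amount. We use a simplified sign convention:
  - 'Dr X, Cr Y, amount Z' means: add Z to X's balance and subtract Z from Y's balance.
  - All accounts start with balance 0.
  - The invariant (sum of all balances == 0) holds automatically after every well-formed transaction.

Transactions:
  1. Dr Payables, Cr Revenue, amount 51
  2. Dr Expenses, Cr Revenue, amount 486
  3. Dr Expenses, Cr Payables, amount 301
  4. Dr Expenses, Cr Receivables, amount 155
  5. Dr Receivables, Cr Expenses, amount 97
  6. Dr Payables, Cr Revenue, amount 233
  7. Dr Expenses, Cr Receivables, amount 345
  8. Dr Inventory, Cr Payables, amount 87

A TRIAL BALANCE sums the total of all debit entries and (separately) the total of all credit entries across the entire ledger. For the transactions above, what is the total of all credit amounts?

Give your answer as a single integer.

Txn 1: credit+=51
Txn 2: credit+=486
Txn 3: credit+=301
Txn 4: credit+=155
Txn 5: credit+=97
Txn 6: credit+=233
Txn 7: credit+=345
Txn 8: credit+=87
Total credits = 1755

Answer: 1755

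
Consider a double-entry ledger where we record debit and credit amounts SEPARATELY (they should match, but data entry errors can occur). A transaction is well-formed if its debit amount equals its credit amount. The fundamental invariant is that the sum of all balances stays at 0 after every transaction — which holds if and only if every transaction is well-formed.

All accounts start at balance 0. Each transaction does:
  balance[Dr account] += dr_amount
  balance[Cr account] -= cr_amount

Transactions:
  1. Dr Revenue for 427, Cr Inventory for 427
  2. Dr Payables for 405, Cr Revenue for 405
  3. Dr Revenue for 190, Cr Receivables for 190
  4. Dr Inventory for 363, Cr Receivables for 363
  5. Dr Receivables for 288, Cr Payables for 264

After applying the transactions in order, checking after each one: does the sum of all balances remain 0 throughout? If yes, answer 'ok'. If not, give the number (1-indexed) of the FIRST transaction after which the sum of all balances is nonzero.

After txn 1: dr=427 cr=427 sum_balances=0
After txn 2: dr=405 cr=405 sum_balances=0
After txn 3: dr=190 cr=190 sum_balances=0
After txn 4: dr=363 cr=363 sum_balances=0
After txn 5: dr=288 cr=264 sum_balances=24

Answer: 5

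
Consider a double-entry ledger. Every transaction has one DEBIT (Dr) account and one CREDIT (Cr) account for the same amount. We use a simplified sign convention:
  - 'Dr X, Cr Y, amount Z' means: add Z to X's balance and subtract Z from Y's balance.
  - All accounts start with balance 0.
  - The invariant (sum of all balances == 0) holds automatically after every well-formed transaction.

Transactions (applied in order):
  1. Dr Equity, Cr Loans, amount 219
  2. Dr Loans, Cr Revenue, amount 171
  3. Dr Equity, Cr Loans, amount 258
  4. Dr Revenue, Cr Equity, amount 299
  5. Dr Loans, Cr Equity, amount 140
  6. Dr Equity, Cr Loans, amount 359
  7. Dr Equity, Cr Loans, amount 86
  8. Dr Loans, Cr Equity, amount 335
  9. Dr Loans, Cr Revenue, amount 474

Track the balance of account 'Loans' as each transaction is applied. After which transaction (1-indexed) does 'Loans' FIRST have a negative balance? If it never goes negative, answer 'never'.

After txn 1: Loans=-219

Answer: 1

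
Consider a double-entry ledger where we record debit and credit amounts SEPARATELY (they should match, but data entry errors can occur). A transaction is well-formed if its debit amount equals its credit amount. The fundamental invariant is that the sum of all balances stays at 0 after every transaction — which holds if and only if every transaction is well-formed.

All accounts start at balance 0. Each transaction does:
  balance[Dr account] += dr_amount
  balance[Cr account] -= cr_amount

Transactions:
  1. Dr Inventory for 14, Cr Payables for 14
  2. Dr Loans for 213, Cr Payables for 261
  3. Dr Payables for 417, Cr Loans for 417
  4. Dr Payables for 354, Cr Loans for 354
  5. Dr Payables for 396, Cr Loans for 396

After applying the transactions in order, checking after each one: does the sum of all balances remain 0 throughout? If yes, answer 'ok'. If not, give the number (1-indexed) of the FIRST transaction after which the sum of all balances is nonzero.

Answer: 2

Derivation:
After txn 1: dr=14 cr=14 sum_balances=0
After txn 2: dr=213 cr=261 sum_balances=-48
After txn 3: dr=417 cr=417 sum_balances=-48
After txn 4: dr=354 cr=354 sum_balances=-48
After txn 5: dr=396 cr=396 sum_balances=-48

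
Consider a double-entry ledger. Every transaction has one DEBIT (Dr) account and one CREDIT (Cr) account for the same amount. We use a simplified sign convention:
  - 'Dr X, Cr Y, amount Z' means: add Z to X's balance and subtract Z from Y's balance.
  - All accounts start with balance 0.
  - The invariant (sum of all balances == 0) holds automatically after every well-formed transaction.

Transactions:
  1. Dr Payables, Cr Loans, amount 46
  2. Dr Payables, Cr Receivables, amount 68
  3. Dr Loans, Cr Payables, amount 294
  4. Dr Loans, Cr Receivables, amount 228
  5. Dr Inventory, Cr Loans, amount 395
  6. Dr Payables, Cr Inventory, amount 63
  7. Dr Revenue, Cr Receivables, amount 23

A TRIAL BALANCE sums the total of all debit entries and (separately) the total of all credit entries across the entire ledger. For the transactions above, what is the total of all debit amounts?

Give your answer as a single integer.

Answer: 1117

Derivation:
Txn 1: debit+=46
Txn 2: debit+=68
Txn 3: debit+=294
Txn 4: debit+=228
Txn 5: debit+=395
Txn 6: debit+=63
Txn 7: debit+=23
Total debits = 1117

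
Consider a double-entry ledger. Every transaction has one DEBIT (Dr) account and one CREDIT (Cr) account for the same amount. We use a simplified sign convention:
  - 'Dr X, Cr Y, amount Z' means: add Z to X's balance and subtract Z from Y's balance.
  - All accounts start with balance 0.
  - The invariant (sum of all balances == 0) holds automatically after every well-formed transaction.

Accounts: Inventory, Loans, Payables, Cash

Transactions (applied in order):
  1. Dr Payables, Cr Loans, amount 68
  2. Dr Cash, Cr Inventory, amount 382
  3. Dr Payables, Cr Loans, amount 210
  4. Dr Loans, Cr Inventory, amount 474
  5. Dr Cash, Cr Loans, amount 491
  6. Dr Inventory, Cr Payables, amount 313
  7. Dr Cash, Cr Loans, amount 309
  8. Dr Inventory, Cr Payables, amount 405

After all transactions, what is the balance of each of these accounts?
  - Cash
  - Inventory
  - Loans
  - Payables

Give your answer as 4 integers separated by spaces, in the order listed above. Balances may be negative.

After txn 1 (Dr Payables, Cr Loans, amount 68): Loans=-68 Payables=68
After txn 2 (Dr Cash, Cr Inventory, amount 382): Cash=382 Inventory=-382 Loans=-68 Payables=68
After txn 3 (Dr Payables, Cr Loans, amount 210): Cash=382 Inventory=-382 Loans=-278 Payables=278
After txn 4 (Dr Loans, Cr Inventory, amount 474): Cash=382 Inventory=-856 Loans=196 Payables=278
After txn 5 (Dr Cash, Cr Loans, amount 491): Cash=873 Inventory=-856 Loans=-295 Payables=278
After txn 6 (Dr Inventory, Cr Payables, amount 313): Cash=873 Inventory=-543 Loans=-295 Payables=-35
After txn 7 (Dr Cash, Cr Loans, amount 309): Cash=1182 Inventory=-543 Loans=-604 Payables=-35
After txn 8 (Dr Inventory, Cr Payables, amount 405): Cash=1182 Inventory=-138 Loans=-604 Payables=-440

Answer: 1182 -138 -604 -440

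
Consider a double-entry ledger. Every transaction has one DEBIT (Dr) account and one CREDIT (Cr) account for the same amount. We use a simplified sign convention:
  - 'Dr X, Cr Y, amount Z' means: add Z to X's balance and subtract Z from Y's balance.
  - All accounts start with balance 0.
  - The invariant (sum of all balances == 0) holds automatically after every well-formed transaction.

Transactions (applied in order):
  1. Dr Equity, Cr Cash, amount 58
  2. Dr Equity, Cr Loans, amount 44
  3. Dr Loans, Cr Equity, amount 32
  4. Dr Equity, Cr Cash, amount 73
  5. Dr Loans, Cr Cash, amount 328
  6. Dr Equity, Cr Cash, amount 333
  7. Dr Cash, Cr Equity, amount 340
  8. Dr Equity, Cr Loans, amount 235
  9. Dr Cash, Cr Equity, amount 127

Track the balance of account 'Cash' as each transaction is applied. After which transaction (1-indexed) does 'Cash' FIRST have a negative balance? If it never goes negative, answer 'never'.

Answer: 1

Derivation:
After txn 1: Cash=-58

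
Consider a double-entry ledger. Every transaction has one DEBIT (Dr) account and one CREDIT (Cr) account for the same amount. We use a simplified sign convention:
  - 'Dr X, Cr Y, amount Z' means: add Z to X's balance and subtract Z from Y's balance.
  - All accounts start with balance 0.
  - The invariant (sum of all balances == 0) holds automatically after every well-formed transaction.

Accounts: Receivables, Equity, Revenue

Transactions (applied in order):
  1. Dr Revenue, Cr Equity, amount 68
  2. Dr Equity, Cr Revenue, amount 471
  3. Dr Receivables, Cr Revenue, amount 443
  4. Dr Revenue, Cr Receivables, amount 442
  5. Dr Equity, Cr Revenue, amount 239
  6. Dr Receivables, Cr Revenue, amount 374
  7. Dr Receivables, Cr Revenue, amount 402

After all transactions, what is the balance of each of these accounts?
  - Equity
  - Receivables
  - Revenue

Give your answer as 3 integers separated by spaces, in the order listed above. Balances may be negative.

After txn 1 (Dr Revenue, Cr Equity, amount 68): Equity=-68 Revenue=68
After txn 2 (Dr Equity, Cr Revenue, amount 471): Equity=403 Revenue=-403
After txn 3 (Dr Receivables, Cr Revenue, amount 443): Equity=403 Receivables=443 Revenue=-846
After txn 4 (Dr Revenue, Cr Receivables, amount 442): Equity=403 Receivables=1 Revenue=-404
After txn 5 (Dr Equity, Cr Revenue, amount 239): Equity=642 Receivables=1 Revenue=-643
After txn 6 (Dr Receivables, Cr Revenue, amount 374): Equity=642 Receivables=375 Revenue=-1017
After txn 7 (Dr Receivables, Cr Revenue, amount 402): Equity=642 Receivables=777 Revenue=-1419

Answer: 642 777 -1419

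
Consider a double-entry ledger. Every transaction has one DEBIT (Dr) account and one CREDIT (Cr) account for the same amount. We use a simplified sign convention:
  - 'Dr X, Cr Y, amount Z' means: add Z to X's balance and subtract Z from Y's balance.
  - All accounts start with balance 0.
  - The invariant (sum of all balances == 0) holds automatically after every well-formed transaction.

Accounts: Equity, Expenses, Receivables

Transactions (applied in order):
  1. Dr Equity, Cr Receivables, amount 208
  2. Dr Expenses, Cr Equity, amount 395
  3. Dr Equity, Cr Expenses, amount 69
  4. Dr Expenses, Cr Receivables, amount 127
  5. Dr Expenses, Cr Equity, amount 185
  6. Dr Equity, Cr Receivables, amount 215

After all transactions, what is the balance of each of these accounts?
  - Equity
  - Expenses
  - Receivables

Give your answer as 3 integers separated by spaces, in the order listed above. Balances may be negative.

Answer: -88 638 -550

Derivation:
After txn 1 (Dr Equity, Cr Receivables, amount 208): Equity=208 Receivables=-208
After txn 2 (Dr Expenses, Cr Equity, amount 395): Equity=-187 Expenses=395 Receivables=-208
After txn 3 (Dr Equity, Cr Expenses, amount 69): Equity=-118 Expenses=326 Receivables=-208
After txn 4 (Dr Expenses, Cr Receivables, amount 127): Equity=-118 Expenses=453 Receivables=-335
After txn 5 (Dr Expenses, Cr Equity, amount 185): Equity=-303 Expenses=638 Receivables=-335
After txn 6 (Dr Equity, Cr Receivables, amount 215): Equity=-88 Expenses=638 Receivables=-550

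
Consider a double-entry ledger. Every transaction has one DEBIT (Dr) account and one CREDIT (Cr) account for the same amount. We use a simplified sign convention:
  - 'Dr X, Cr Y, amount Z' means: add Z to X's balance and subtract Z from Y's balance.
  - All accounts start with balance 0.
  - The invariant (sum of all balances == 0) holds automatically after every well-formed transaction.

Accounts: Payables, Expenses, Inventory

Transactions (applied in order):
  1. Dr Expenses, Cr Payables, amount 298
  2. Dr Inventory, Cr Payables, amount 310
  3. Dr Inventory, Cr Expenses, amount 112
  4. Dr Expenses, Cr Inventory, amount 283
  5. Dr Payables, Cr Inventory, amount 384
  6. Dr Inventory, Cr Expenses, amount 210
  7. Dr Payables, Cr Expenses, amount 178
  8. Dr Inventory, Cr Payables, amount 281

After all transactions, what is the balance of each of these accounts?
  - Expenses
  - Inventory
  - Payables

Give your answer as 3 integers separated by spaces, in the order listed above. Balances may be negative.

Answer: 81 246 -327

Derivation:
After txn 1 (Dr Expenses, Cr Payables, amount 298): Expenses=298 Payables=-298
After txn 2 (Dr Inventory, Cr Payables, amount 310): Expenses=298 Inventory=310 Payables=-608
After txn 3 (Dr Inventory, Cr Expenses, amount 112): Expenses=186 Inventory=422 Payables=-608
After txn 4 (Dr Expenses, Cr Inventory, amount 283): Expenses=469 Inventory=139 Payables=-608
After txn 5 (Dr Payables, Cr Inventory, amount 384): Expenses=469 Inventory=-245 Payables=-224
After txn 6 (Dr Inventory, Cr Expenses, amount 210): Expenses=259 Inventory=-35 Payables=-224
After txn 7 (Dr Payables, Cr Expenses, amount 178): Expenses=81 Inventory=-35 Payables=-46
After txn 8 (Dr Inventory, Cr Payables, amount 281): Expenses=81 Inventory=246 Payables=-327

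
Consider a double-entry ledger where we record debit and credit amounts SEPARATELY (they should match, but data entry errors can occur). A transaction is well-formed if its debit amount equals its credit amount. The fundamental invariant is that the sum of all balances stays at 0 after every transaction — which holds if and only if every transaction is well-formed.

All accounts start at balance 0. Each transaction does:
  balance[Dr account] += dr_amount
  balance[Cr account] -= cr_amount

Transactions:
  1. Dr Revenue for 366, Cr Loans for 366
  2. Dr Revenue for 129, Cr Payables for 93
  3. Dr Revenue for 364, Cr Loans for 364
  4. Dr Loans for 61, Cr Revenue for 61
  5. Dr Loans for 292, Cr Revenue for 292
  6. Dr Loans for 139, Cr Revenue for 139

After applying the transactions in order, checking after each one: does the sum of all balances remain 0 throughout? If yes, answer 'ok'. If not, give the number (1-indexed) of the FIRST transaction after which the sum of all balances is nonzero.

After txn 1: dr=366 cr=366 sum_balances=0
After txn 2: dr=129 cr=93 sum_balances=36
After txn 3: dr=364 cr=364 sum_balances=36
After txn 4: dr=61 cr=61 sum_balances=36
After txn 5: dr=292 cr=292 sum_balances=36
After txn 6: dr=139 cr=139 sum_balances=36

Answer: 2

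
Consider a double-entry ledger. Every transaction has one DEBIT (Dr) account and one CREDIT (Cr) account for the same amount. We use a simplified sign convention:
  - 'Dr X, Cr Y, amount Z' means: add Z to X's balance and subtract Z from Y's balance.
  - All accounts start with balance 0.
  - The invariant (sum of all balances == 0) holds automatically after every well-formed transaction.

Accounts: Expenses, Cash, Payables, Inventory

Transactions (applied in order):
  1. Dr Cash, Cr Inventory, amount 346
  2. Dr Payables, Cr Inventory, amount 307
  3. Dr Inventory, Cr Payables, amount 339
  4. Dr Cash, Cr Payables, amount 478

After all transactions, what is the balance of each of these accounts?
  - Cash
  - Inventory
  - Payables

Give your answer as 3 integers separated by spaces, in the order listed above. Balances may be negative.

Answer: 824 -314 -510

Derivation:
After txn 1 (Dr Cash, Cr Inventory, amount 346): Cash=346 Inventory=-346
After txn 2 (Dr Payables, Cr Inventory, amount 307): Cash=346 Inventory=-653 Payables=307
After txn 3 (Dr Inventory, Cr Payables, amount 339): Cash=346 Inventory=-314 Payables=-32
After txn 4 (Dr Cash, Cr Payables, amount 478): Cash=824 Inventory=-314 Payables=-510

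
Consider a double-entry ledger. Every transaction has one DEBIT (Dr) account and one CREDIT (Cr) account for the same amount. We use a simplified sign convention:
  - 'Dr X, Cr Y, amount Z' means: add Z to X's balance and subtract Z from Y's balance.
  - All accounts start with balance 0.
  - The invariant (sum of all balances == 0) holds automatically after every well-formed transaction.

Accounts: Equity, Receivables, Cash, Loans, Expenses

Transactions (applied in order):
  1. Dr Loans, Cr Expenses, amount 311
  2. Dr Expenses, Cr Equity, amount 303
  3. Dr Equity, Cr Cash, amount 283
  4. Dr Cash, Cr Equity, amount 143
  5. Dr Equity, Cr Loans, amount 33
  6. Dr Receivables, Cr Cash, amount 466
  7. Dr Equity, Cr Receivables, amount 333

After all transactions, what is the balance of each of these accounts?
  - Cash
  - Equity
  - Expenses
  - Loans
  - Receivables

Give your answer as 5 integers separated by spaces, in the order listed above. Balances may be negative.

After txn 1 (Dr Loans, Cr Expenses, amount 311): Expenses=-311 Loans=311
After txn 2 (Dr Expenses, Cr Equity, amount 303): Equity=-303 Expenses=-8 Loans=311
After txn 3 (Dr Equity, Cr Cash, amount 283): Cash=-283 Equity=-20 Expenses=-8 Loans=311
After txn 4 (Dr Cash, Cr Equity, amount 143): Cash=-140 Equity=-163 Expenses=-8 Loans=311
After txn 5 (Dr Equity, Cr Loans, amount 33): Cash=-140 Equity=-130 Expenses=-8 Loans=278
After txn 6 (Dr Receivables, Cr Cash, amount 466): Cash=-606 Equity=-130 Expenses=-8 Loans=278 Receivables=466
After txn 7 (Dr Equity, Cr Receivables, amount 333): Cash=-606 Equity=203 Expenses=-8 Loans=278 Receivables=133

Answer: -606 203 -8 278 133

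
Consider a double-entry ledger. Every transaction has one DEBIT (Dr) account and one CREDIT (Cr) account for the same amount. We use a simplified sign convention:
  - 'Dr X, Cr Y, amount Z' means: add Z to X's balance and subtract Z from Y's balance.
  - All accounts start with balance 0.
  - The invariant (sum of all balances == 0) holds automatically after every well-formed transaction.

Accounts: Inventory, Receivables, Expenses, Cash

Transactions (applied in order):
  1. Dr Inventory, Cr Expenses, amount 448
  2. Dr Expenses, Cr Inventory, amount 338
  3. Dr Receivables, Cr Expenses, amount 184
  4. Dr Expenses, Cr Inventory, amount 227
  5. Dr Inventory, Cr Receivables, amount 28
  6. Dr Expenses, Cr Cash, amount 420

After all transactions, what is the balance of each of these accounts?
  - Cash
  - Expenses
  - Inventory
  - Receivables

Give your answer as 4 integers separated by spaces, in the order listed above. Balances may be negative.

Answer: -420 353 -89 156

Derivation:
After txn 1 (Dr Inventory, Cr Expenses, amount 448): Expenses=-448 Inventory=448
After txn 2 (Dr Expenses, Cr Inventory, amount 338): Expenses=-110 Inventory=110
After txn 3 (Dr Receivables, Cr Expenses, amount 184): Expenses=-294 Inventory=110 Receivables=184
After txn 4 (Dr Expenses, Cr Inventory, amount 227): Expenses=-67 Inventory=-117 Receivables=184
After txn 5 (Dr Inventory, Cr Receivables, amount 28): Expenses=-67 Inventory=-89 Receivables=156
After txn 6 (Dr Expenses, Cr Cash, amount 420): Cash=-420 Expenses=353 Inventory=-89 Receivables=156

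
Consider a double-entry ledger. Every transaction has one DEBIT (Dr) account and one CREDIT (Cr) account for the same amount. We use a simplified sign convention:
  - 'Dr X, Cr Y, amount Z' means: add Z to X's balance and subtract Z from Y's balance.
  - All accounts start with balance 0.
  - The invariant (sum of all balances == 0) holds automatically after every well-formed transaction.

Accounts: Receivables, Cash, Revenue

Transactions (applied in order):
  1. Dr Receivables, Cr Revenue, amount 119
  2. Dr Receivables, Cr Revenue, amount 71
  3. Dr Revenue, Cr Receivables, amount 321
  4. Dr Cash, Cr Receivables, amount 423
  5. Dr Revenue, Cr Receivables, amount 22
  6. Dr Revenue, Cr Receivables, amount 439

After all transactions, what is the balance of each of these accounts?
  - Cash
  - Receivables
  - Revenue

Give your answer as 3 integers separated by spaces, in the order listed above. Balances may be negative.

Answer: 423 -1015 592

Derivation:
After txn 1 (Dr Receivables, Cr Revenue, amount 119): Receivables=119 Revenue=-119
After txn 2 (Dr Receivables, Cr Revenue, amount 71): Receivables=190 Revenue=-190
After txn 3 (Dr Revenue, Cr Receivables, amount 321): Receivables=-131 Revenue=131
After txn 4 (Dr Cash, Cr Receivables, amount 423): Cash=423 Receivables=-554 Revenue=131
After txn 5 (Dr Revenue, Cr Receivables, amount 22): Cash=423 Receivables=-576 Revenue=153
After txn 6 (Dr Revenue, Cr Receivables, amount 439): Cash=423 Receivables=-1015 Revenue=592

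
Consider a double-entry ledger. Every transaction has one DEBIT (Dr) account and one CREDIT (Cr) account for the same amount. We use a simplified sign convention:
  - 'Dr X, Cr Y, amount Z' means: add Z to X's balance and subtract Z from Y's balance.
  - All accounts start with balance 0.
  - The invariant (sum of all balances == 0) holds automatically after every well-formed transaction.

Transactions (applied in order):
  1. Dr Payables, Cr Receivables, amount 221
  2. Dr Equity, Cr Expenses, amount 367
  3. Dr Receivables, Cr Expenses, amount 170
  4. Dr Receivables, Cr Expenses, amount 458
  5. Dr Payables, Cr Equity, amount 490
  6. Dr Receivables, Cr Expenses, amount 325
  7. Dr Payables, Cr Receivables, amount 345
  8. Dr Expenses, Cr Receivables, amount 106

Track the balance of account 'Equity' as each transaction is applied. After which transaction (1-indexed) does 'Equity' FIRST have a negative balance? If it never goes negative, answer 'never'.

After txn 1: Equity=0
After txn 2: Equity=367
After txn 3: Equity=367
After txn 4: Equity=367
After txn 5: Equity=-123

Answer: 5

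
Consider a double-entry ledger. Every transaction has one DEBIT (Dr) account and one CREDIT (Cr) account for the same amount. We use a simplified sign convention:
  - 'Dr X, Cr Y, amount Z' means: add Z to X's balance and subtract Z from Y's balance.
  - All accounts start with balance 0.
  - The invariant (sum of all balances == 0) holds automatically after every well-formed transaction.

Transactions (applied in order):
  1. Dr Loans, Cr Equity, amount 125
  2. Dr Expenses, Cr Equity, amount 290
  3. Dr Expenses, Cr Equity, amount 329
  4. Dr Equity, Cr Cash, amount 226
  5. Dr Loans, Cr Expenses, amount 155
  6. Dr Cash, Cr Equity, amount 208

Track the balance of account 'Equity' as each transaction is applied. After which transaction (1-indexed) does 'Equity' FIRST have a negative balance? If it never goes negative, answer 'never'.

Answer: 1

Derivation:
After txn 1: Equity=-125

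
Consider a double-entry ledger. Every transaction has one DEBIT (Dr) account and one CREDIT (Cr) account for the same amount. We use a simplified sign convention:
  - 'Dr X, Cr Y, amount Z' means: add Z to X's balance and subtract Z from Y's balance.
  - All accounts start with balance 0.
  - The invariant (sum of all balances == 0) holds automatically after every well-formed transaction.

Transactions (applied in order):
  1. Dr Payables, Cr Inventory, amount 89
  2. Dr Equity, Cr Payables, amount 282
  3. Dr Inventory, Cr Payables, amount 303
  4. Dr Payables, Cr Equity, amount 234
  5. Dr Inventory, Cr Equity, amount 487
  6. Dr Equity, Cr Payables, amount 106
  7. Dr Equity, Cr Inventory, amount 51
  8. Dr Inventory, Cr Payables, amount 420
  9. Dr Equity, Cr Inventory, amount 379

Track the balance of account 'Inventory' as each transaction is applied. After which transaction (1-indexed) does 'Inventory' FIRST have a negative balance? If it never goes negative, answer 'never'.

Answer: 1

Derivation:
After txn 1: Inventory=-89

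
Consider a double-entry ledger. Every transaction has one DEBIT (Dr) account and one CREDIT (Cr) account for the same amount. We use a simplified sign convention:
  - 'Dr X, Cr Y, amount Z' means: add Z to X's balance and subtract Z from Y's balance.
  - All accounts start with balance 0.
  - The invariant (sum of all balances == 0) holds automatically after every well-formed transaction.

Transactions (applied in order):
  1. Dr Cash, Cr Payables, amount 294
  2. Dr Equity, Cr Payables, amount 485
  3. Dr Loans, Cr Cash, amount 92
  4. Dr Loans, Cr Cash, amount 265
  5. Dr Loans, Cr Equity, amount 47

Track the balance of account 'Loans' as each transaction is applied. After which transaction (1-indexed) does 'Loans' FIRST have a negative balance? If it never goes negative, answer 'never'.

Answer: never

Derivation:
After txn 1: Loans=0
After txn 2: Loans=0
After txn 3: Loans=92
After txn 4: Loans=357
After txn 5: Loans=404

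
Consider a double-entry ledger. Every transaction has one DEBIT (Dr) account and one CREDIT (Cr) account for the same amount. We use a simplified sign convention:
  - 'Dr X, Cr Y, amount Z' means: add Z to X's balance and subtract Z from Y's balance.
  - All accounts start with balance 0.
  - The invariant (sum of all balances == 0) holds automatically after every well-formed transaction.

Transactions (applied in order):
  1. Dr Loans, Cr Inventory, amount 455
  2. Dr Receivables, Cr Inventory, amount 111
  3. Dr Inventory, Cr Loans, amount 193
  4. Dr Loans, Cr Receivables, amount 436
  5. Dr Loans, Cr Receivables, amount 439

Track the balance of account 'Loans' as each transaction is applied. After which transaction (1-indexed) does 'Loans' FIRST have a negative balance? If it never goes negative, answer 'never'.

After txn 1: Loans=455
After txn 2: Loans=455
After txn 3: Loans=262
After txn 4: Loans=698
After txn 5: Loans=1137

Answer: never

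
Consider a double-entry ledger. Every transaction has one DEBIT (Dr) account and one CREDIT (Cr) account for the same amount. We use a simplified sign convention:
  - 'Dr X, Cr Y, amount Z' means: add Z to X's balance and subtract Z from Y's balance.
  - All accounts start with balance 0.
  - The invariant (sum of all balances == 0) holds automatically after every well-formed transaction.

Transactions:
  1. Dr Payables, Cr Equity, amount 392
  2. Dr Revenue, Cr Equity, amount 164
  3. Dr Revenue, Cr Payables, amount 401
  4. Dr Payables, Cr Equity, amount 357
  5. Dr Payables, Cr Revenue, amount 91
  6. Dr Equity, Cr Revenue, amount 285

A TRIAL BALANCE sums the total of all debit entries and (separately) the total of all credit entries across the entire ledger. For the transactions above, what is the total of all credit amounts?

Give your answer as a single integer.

Txn 1: credit+=392
Txn 2: credit+=164
Txn 3: credit+=401
Txn 4: credit+=357
Txn 5: credit+=91
Txn 6: credit+=285
Total credits = 1690

Answer: 1690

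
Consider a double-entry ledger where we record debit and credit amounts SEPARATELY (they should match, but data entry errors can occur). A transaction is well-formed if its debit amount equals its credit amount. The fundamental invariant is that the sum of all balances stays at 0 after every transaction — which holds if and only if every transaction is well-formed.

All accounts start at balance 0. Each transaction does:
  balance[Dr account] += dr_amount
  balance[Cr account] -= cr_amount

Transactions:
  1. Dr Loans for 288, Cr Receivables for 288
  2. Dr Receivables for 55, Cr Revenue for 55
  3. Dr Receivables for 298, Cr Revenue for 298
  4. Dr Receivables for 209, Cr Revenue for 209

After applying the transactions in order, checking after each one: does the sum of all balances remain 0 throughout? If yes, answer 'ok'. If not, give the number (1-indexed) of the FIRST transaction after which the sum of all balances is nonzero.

Answer: ok

Derivation:
After txn 1: dr=288 cr=288 sum_balances=0
After txn 2: dr=55 cr=55 sum_balances=0
After txn 3: dr=298 cr=298 sum_balances=0
After txn 4: dr=209 cr=209 sum_balances=0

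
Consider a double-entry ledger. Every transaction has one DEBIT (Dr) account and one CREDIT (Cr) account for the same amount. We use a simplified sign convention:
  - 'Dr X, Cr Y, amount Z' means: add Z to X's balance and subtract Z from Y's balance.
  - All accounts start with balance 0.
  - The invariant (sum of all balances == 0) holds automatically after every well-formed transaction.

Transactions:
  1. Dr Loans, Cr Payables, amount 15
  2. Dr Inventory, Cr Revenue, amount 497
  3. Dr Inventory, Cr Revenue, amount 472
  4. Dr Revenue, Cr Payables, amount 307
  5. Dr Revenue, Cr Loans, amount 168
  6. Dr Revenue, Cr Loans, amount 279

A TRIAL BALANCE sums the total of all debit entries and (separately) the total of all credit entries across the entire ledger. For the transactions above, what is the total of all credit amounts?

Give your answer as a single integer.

Answer: 1738

Derivation:
Txn 1: credit+=15
Txn 2: credit+=497
Txn 3: credit+=472
Txn 4: credit+=307
Txn 5: credit+=168
Txn 6: credit+=279
Total credits = 1738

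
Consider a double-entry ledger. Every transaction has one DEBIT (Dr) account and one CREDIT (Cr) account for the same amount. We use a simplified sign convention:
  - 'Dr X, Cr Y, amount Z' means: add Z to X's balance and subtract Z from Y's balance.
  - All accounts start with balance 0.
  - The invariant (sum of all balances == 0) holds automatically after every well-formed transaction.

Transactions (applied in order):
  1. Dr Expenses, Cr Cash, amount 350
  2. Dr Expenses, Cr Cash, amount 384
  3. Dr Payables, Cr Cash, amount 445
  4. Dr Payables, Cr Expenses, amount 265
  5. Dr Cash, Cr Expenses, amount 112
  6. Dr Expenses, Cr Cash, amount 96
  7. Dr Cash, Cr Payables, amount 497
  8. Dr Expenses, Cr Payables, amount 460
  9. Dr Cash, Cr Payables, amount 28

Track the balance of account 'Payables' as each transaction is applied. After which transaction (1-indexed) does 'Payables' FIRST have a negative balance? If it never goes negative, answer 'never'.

Answer: 8

Derivation:
After txn 1: Payables=0
After txn 2: Payables=0
After txn 3: Payables=445
After txn 4: Payables=710
After txn 5: Payables=710
After txn 6: Payables=710
After txn 7: Payables=213
After txn 8: Payables=-247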